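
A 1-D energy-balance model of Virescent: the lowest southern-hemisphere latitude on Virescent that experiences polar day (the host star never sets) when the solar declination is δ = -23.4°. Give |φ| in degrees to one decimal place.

Polar day requires cos H₀ = −tan φ tan δ ≤ −1, i.e. tan φ tan δ ≥ 1.
The boundary is |tan φ| · |tan δ| = 1, so |φ| = 90° − |δ| = 90° − 23.4° = 66.6° in the southern hemisphere.

|φ| = 66.6°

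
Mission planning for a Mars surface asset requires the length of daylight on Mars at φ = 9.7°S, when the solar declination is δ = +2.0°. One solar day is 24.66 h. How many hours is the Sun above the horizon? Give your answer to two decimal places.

cos H₀ = −tan φ · tan δ = −tan(-9.7°) × tan(+2.000°) = 0.0060, so H₀ = 1.5648 rad = 89.66°.
Daylight = 2H₀/(2π) × 24.66 h = (1.5648/π) × 24.66 = 12.28 h.

12.28 h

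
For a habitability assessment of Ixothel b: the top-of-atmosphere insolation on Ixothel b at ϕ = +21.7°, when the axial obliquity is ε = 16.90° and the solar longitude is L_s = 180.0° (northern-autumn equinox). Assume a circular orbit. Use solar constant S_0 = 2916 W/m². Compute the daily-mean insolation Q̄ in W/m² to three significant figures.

Q̄ ≈ 862 W/m²

Solar declination: sin δ = sin ε · sin L_s = sin 16.90° × sin 180.0° = 0.00000, so δ = +0.000°.
cos h₀ = −tan(+21.7°) tan(+0.000°) = -0.0000, h₀ = 1.5708 rad.
Bracket: h₀ sin ϕ sin δ + cos ϕ cos δ sin h₀ = 1.5708×0.36975×0.00000 + 0.92913×1.00000×1.00000 = 0.000000 + 0.929130 = 0.929130.
Q̄ = (S_0/π) × [bracket] = (2916/π) × 0.929130 = 862.4 W/m².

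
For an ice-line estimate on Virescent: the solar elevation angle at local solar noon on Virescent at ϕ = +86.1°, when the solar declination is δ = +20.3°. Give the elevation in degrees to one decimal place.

At local noon the hour angle is zero, so the zenith angle equals |ϕ − δ| = |+86.1° − (+20.300°)| = 65.800°.
Elevation = 90° − 65.800° = 24.2°.

24.2°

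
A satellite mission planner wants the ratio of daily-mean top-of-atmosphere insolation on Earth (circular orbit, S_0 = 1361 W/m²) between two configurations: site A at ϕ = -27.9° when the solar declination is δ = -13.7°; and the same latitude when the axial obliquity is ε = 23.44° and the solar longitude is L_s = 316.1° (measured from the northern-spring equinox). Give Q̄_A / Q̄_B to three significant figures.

Q̄_A / Q̄_B ≈ 0.979

— Configuration A (ϕ=-27.9°):
cos h₀ = −tan(-27.9°) tan(-13.700°) = -0.1291, h₀ = 1.7002 rad.
Bracket: h₀ sin ϕ sin δ + cos ϕ cos δ sin h₀ = 1.7002×-0.46793×-0.23684 + 0.88377×0.97155×0.99164 = 0.188424 + 0.851449 = 1.039873.
Q̄ = (S_0/π) × [bracket] = (1361/π) × 1.039873 = 450.49 W/m².
— Configuration B (ϕ=-27.9°):
Solar declination: sin δ = sin ε · sin L_s = sin 23.44° × sin 316.1° = -0.27583, so δ = -16.011°.
cos h₀ = −tan(-27.9°) tan(-16.011°) = -0.1519, h₀ = 1.7233 rad.
Bracket: h₀ sin ϕ sin δ + cos ϕ cos δ sin h₀ = 1.7233×-0.46793×-0.27583 + 0.88377×0.96121×0.98839 = 0.222425 + 0.839626 = 1.062051.
Q̄ = (S_0/π) × [bracket] = (1361/π) × 1.062051 = 460.10 W/m².
Ratio Q̄_A / Q̄_B = 450.49 / 460.10 = 0.9791.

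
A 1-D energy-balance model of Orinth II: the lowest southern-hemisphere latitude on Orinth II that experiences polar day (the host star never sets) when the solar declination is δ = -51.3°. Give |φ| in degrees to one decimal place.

|φ| = 38.7°

Polar day requires cos H₀ = −tan φ tan δ ≤ −1, i.e. tan φ tan δ ≥ 1.
The boundary is |tan φ| · |tan δ| = 1, so |φ| = 90° − |δ| = 90° − 51.3° = 38.7° in the southern hemisphere.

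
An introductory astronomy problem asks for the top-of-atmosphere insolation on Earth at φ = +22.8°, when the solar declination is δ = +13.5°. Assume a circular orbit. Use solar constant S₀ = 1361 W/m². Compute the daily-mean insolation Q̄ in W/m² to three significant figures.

cos H₀ = −tan(+22.8°) tan(+13.500°) = -0.1009, H₀ = 1.6719 rad.
Bracket: H₀ sin φ sin δ + cos φ cos δ sin H₀ = 1.6719×0.38752×0.23345 + 0.92186×0.97237×0.99489 = 0.151251 + 0.891808 = 1.043059.
Q̄ = (S₀/π) × [bracket] = (1361/π) × 1.043059 = 451.9 W/m².

Q̄ ≈ 452 W/m²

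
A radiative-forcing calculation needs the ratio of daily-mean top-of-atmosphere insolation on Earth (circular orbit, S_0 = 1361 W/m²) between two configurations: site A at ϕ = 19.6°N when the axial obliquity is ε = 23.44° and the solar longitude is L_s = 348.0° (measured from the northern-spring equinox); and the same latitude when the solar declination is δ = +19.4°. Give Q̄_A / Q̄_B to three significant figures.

Q̄_A / Q̄_B ≈ 0.837

— Configuration A (ϕ=+19.6°):
Solar declination: sin δ = sin ε · sin L_s = sin 23.44° × sin 348.0° = -0.08270, so δ = -4.744°.
cos h₀ = −tan(+19.6°) tan(-4.744°) = 0.0296, h₀ = 1.5412 rad.
Bracket: h₀ sin ϕ sin δ + cos ϕ cos δ sin h₀ = 1.5412×0.33545×-0.08270 + 0.94206×0.99657×0.99956 = -0.042756 + 0.938416 = 0.895660.
Q̄ = (S_0/π) × [bracket] = (1361/π) × 0.895660 = 388.02 W/m².
— Configuration B (ϕ=+19.6°):
cos h₀ = −tan(+19.6°) tan(+19.400°) = -0.1254, h₀ = 1.6965 rad.
Bracket: h₀ sin ϕ sin δ + cos ϕ cos δ sin h₀ = 1.6965×0.33545×0.33216 + 0.94206×0.94322×0.99211 = 0.189029 + 0.881559 = 1.070588.
Q̄ = (S_0/π) × [bracket] = (1361/π) × 1.070588 = 463.80 W/m².
Ratio Q̄_A / Q̄_B = 388.02 / 463.80 = 0.8366.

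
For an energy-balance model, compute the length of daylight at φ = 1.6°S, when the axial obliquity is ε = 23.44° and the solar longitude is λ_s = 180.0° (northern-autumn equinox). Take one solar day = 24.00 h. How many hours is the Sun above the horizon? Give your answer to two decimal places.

Solar declination: sin δ = sin ε · sin λ_s = sin 23.44° × sin 180.0° = 0.00000, so δ = +0.000°.
cos H₀ = −tan φ · tan δ = −tan(-1.6°) × tan(+0.000°) = 0.0000, so H₀ = 1.5708 rad = 90.00°.
Daylight = 2H₀/(2π) × 24.00 h = (1.5708/π) × 24.00 = 12.00 h.

12.00 h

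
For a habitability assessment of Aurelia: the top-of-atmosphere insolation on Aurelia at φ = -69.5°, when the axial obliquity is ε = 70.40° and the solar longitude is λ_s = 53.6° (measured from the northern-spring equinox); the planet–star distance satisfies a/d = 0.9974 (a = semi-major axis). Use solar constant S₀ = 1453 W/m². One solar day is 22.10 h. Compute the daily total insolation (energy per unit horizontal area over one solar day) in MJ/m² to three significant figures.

Solar declination: sin δ = sin ε · sin λ_s = sin 70.40° × sin 53.6° = 0.75826, so δ = +49.311°.
cos H₀ = −tan(-69.5°) tan(+49.311°) = 3.1107 ≥ 1 ⇒ polar night, H₀ = 0 and Q̄ = 0.
Inverse-square distance factor (a/d)² = 0.9974² = 0.994807.
Daily total = Q̄ × 22.10 h × 3600 s/h = 0.00 MJ/m².

0.00 MJ/m²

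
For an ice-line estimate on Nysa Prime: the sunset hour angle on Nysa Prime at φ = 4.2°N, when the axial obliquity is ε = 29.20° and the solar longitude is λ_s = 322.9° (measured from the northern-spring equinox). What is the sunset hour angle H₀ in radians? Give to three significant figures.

H₀ = 1.55 rad

Solar declination: sin δ = sin ε · sin λ_s = sin 29.20° × sin 322.9° = -0.29428, so δ = -17.114°.
cos H₀ = −tan φ · tan δ = −tan(+4.2°) × tan(-17.114°) = 0.0226, so H₀ = 1.5482 rad = 88.70°.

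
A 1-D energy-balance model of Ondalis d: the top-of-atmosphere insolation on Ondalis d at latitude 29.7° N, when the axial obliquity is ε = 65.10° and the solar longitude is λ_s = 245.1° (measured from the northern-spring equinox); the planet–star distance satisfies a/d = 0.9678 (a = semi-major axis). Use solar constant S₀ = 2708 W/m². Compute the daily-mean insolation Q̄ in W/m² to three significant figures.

Solar declination: sin δ = sin ε · sin λ_s = sin 65.10° × sin 245.1° = -0.82273, so δ = -55.359°.
cos H₀ = −tan(+29.7°) tan(-55.359°) = 0.8256, H₀ = 0.5996 rad.
Bracket: H₀ sin φ sin δ + cos φ cos δ sin H₀ = 0.5996×0.49546×-0.82273 + 0.86863×0.56843×0.56431 = -0.244415 + 0.278631 = 0.034216.
Inverse-square distance factor (a/d)² = 0.9678² = 0.936637.
Q̄ = (S₀/π) × 0.936637 × [bracket] = (2708/π) × 0.936637 × 0.034216 = 27.62 W/m².

Q̄ ≈ 27.6 W/m²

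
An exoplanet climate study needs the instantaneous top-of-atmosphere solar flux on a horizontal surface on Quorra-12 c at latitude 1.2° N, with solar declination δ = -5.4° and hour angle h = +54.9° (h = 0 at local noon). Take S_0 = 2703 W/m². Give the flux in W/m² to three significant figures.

cos θ_z = sin ϕ sin δ + cos ϕ cos δ cos h = -0.001971 + 0.572328 = 0.570357.
Flux = S_0 · cos θ_z = 2703 × 0.570357 = 1542 W/m².

1.54e+03 W/m²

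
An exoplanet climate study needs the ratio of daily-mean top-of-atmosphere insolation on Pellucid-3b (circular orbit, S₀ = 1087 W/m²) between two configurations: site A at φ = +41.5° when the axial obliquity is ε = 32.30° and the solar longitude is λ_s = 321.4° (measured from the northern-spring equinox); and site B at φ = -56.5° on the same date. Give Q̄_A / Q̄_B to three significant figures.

Q̄_A / Q̄_B ≈ 0.381

— Configuration A (φ=+41.5°):
Solar declination: sin δ = sin ε · sin λ_s = sin 32.30° × sin 321.4° = -0.33337, so δ = -19.474°.
cos H₀ = −tan(+41.5°) tan(-19.474°) = 0.3128, H₀ = 1.2526 rad.
Bracket: H₀ sin φ sin δ + cos φ cos δ sin H₀ = 1.2526×0.66262×-0.33337 + 0.74896×0.94280×0.94981 = -0.276696 + 0.670679 = 0.393983.
Q̄ = (S₀/π) × [bracket] = (1087/π) × 0.393983 = 136.32 W/m².
— Configuration B (φ=-56.5°):
cos H₀ = −tan(-56.5°) tan(-19.474°) = -0.5342, H₀ = 2.1344 rad.
Bracket: H₀ sin φ sin δ + cos φ cos δ sin H₀ = 2.1344×-0.83389×-0.33337 + 0.55194×0.94280×0.84534 = 0.593350 + 0.439889 = 1.033239.
Q̄ = (S₀/π) × [bracket] = (1087/π) × 1.033239 = 357.50 W/m².
Ratio Q̄_A / Q̄_B = 136.32 / 357.50 = 0.3813.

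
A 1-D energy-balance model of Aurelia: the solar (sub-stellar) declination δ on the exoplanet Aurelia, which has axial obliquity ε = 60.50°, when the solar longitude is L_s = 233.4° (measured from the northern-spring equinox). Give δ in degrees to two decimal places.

sin δ = sin ε · sin L_s = sin 60.50° × sin 233.4° = -0.698737.
δ = arcsin(-0.698737) = -44.33°.

δ = -44.33°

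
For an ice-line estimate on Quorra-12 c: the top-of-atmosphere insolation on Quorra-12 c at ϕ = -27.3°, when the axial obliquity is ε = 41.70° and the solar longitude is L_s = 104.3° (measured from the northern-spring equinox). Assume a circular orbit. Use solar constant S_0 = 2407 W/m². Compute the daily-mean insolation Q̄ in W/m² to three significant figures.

Q̄ ≈ 215 W/m²

Solar declination: sin δ = sin ε · sin L_s = sin 41.70° × sin 104.3° = 0.64462, so δ = +40.137°.
cos h₀ = −tan(-27.3°) tan(+40.137°) = 0.4352, h₀ = 1.1205 rad.
Bracket: h₀ sin ϕ sin δ + cos ϕ cos δ sin h₀ = 1.1205×-0.45865×0.64462 + 0.88862×0.76450×0.90033 = -0.331281 + 0.611639 = 0.280358.
Q̄ = (S_0/π) × [bracket] = (2407/π) × 0.280358 = 214.8 W/m².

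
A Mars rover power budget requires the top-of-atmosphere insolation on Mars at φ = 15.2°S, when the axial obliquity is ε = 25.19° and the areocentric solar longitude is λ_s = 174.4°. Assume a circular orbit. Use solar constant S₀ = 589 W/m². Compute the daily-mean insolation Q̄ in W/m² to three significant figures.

sin δ = sin 25.19° × sin 174.4° = 0.04153, so δ = +2.380°.
cos H₀ = −tan(-15.2°) tan(+2.380°) = 0.0113, H₀ = 1.5595 rad.
Bracket: H₀ sin φ sin δ + cos φ cos δ sin H₀ = 1.5595×-0.26219×0.04153 + 0.96502×0.99914×0.99994 = -0.016981 + 0.964132 = 0.947151.
Q̄ = (S₀/π) × [bracket] = (589/π) × 0.947151 = 177.6 W/m².

Q̄ ≈ 178 W/m²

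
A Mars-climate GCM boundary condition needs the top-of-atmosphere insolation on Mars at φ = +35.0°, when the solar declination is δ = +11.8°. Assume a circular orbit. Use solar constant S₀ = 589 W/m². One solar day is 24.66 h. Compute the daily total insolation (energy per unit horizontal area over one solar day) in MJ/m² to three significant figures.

cos H₀ = −tan(+35.0°) tan(+11.800°) = -0.1463, H₀ = 1.7176 rad.
Bracket: H₀ sin φ sin δ + cos φ cos δ sin H₀ = 1.7176×0.57358×0.20450 + 0.81915×0.97887×0.98924 = 0.201470 + 0.793214 = 0.994684.
Q̄ = (S₀/π) × [bracket] = (589/π) × 0.994684 = 186.49 W/m².
Daily total = Q̄ × 24.66 h × 3600 s/h = 186.49 × 24.66 × 3600 / 10⁶ = 16.56 MJ/m².

16.6 MJ/m²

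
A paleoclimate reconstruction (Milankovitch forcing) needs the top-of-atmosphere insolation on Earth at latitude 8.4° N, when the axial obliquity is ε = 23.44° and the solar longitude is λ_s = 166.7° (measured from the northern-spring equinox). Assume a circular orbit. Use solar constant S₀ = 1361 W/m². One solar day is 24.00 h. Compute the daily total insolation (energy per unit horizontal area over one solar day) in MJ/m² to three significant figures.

Solar declination: sin δ = sin ε · sin λ_s = sin 23.44° × sin 166.7° = 0.09151, so δ = +5.251°.
cos H₀ = −tan(+8.4°) tan(+5.251°) = -0.0136, H₀ = 1.5844 rad.
Bracket: H₀ sin φ sin δ + cos φ cos δ sin H₀ = 1.5844×0.14608×0.09151 + 0.98927×0.99580×0.99991 = 0.021180 + 0.985026 = 1.006206.
Q̄ = (S₀/π) × [bracket] = (1361/π) × 1.006206 = 435.91 W/m².
Daily total = Q̄ × 24.00 h × 3600 s/h = 435.91 × 24.00 × 3600 / 10⁶ = 37.66 MJ/m².

37.7 MJ/m²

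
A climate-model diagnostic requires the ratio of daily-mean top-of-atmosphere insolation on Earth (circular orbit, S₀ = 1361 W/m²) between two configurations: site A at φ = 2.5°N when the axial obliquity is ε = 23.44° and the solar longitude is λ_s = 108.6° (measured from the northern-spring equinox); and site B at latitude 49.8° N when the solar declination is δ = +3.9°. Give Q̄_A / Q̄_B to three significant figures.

— Configuration A (φ=+2.5°):
Solar declination: sin δ = sin ε · sin λ_s = sin 23.44° × sin 108.6° = 0.37701, so δ = +22.149°.
cos H₀ = −tan(+2.5°) tan(+22.149°) = -0.0178, H₀ = 1.5886 rad.
Bracket: H₀ sin φ sin δ + cos φ cos δ sin H₀ = 1.5886×0.04362×0.37701 + 0.99905×0.92621×0.99984 = 0.026125 + 0.925182 = 0.951307.
Q̄ = (S₀/π) × [bracket] = (1361/π) × 0.951307 = 412.12 W/m².
— Configuration B (φ=+49.8°):
cos H₀ = −tan(+49.8°) tan(+3.900°) = -0.0807, H₀ = 1.6516 rad.
Bracket: H₀ sin φ sin δ + cos φ cos δ sin H₀ = 1.6516×0.76380×0.06802 + 0.64546×0.99768×0.99674 = 0.085807 + 0.641863 = 0.727670.
Q̄ = (S₀/π) × [bracket] = (1361/π) × 0.727670 = 315.24 W/m².
Ratio Q̄_A / Q̄_B = 412.12 / 315.24 = 1.307.

Q̄_A / Q̄_B ≈ 1.31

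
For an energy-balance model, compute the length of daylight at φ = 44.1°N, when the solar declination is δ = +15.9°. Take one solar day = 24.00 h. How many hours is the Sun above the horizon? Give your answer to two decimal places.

cos H₀ = −tan φ · tan δ = −tan(+44.1°) × tan(+15.900°) = -0.2760, so H₀ = 1.8505 rad = 106.02°.
Daylight = 2H₀/(2π) × 24.00 h = (1.8505/π) × 24.00 = 14.14 h.

14.14 h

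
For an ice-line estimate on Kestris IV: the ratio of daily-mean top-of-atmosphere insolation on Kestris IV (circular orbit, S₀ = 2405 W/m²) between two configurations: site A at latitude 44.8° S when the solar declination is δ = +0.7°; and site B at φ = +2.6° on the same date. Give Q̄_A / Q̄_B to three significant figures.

Q̄_A / Q̄_B ≈ 0.696

— Configuration A (φ=-44.8°):
cos H₀ = −tan(-44.8°) tan(+0.700°) = 0.0121, H₀ = 1.5587 rad.
Bracket: H₀ sin φ sin δ + cos φ cos δ sin H₀ = 1.5587×-0.70463×0.01222 + 0.70957×0.99993×0.99993 = -0.013421 + 0.709471 = 0.696050.
Q̄ = (S₀/π) × [bracket] = (2405/π) × 0.696050 = 532.85 W/m².
— Configuration B (φ=+2.6°):
cos H₀ = −tan(+2.6°) tan(+0.700°) = -0.0006, H₀ = 1.5714 rad.
Bracket: H₀ sin φ sin δ + cos φ cos δ sin H₀ = 1.5714×0.04536×0.01222 + 0.99897×0.99993×1.00000 = 0.000871 + 0.998900 = 0.999771.
Q̄ = (S₀/π) × [bracket] = (2405/π) × 0.999771 = 765.36 W/m².
Ratio Q̄_A / Q̄_B = 532.85 / 765.36 = 0.6962.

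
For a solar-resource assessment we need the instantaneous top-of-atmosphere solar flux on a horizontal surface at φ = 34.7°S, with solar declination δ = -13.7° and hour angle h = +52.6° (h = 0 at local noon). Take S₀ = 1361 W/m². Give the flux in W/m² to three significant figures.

844 W/m²

cos θ_z = sin φ sin δ + cos φ cos δ cos h = 0.134827 + 0.485143 = 0.619970.
Flux = S₀ · cos θ_z = 1361 × 0.619970 = 843.8 W/m².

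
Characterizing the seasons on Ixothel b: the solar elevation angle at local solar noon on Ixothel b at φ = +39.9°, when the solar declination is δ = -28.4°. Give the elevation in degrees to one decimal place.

21.7°

At local noon the hour angle is zero, so the zenith angle equals |φ − δ| = |+39.9° − (-28.400°)| = 68.300°.
Elevation = 90° − 68.300° = 21.7°.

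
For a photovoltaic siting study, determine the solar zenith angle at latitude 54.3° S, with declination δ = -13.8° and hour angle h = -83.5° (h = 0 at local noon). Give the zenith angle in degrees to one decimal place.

cos θ_z = sin ϕ sin δ + cos ϕ cos δ cos h = 0.193709 + 0.064152 = 0.257861.
θ_z = arccos(0.257861) = 75.1°.

θ_z = 75.1°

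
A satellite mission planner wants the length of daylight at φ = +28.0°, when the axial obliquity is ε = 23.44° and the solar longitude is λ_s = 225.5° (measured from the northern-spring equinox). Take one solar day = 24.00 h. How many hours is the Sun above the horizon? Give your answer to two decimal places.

Solar declination: sin δ = sin ε · sin λ_s = sin 23.44° × sin 225.5° = -0.28372, so δ = -16.483°.
cos H₀ = −tan φ · tan δ = −tan(+28.0°) × tan(-16.483°) = 0.1573, so H₀ = 1.4128 rad = 80.95°.
Daylight = 2H₀/(2π) × 24.00 h = (1.4128/π) × 24.00 = 10.79 h.

10.79 h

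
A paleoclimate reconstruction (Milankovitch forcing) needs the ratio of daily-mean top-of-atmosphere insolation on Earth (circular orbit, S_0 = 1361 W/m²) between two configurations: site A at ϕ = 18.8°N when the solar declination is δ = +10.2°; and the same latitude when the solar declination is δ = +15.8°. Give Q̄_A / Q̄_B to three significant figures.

Q̄_A / Q̄_B ≈ 0.972

— Configuration A (ϕ=+18.8°):
cos h₀ = −tan(+18.8°) tan(+10.200°) = -0.0613, h₀ = 1.6321 rad.
Bracket: h₀ sin ϕ sin δ + cos ϕ cos δ sin h₀ = 1.6321×0.32227×0.17708 + 0.94665×0.98420×0.99812 = 0.093140 + 0.929941 = 1.023081.
Q̄ = (S_0/π) × [bracket] = (1361/π) × 1.023081 = 443.22 W/m².
— Configuration B (ϕ=+18.8°):
cos h₀ = −tan(+18.8°) tan(+15.800°) = -0.0963, h₀ = 1.6673 rad.
Bracket: h₀ sin ϕ sin δ + cos ϕ cos δ sin h₀ = 1.6673×0.32227×0.27228 + 0.94665×0.96222×0.99535 = 0.146302 + 0.906650 = 1.052952.
Q̄ = (S_0/π) × [bracket] = (1361/π) × 1.052952 = 456.16 W/m².
Ratio Q̄_A / Q̄_B = 443.22 / 456.16 = 0.9716.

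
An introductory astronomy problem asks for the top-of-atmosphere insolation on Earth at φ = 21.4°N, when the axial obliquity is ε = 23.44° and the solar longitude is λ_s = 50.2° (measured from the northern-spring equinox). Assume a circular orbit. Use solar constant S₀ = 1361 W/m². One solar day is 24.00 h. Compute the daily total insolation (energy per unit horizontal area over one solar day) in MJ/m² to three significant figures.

40.0 MJ/m²

Solar declination: sin δ = sin ε · sin λ_s = sin 23.44° × sin 50.2° = 0.30561, so δ = +17.795°.
cos H₀ = −tan(+21.4°) tan(+17.795°) = -0.1258, H₀ = 1.6969 rad.
Bracket: H₀ sin φ sin δ + cos φ cos δ sin H₀ = 1.6969×0.36488×0.30561 + 0.93106×0.95216×0.99206 = 0.189223 + 0.879479 = 1.068702.
Q̄ = (S₀/π) × [bracket] = (1361/π) × 1.068702 = 462.98 W/m².
Daily total = Q̄ × 24.00 h × 3600 s/h = 462.98 × 24.00 × 3600 / 10⁶ = 40.00 MJ/m².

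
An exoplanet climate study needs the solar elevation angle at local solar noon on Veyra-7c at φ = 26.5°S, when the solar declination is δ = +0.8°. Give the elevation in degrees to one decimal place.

62.7°

At local noon the hour angle is zero, so the zenith angle equals |φ − δ| = |-26.5° − (+0.800°)| = 27.300°.
Elevation = 90° − 27.300° = 62.7°.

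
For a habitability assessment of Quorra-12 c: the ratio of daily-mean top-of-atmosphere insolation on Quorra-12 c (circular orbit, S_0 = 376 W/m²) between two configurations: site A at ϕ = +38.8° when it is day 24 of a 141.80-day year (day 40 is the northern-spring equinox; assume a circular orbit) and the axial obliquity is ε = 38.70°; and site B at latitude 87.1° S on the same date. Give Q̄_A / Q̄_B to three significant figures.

— Configuration A (ϕ=+38.8°):
Solar longitude: L_s = 360° × (24 − 40)/141.80 = -40.621°, i.e. -40.621° + 360° = 319.379°.
sin δ = sin 38.70° × sin 319.379° = -0.40706, so δ = -24.020°.
cos h₀ = −tan(+38.8°) tan(-24.020°) = 0.3583, h₀ = 1.2043 rad.
Bracket: h₀ sin ϕ sin δ + cos ϕ cos δ sin h₀ = 1.2043×0.62660×-0.40706 + 0.77934×0.91340×0.93360 = -0.307173 + 0.664582 = 0.357409.
Q̄ = (S_0/π) × [bracket] = (376/π) × 0.357409 = 42.776 W/m².
— Configuration B (ϕ=-87.1°):
cos h₀ = −tan(-87.1°) tan(-24.020°) = -8.7974 ≤ −1 ⇒ polar day, h₀ = π.
Bracket: h₀ sin ϕ sin δ + cos ϕ cos δ sin h₀ = 3.1416×-0.99872×-0.40706 + 0.05059×0.91340×0.00000 = 1.277183 + 0.000000 = 1.277183.
Q̄ = (S_0/π) × [bracket] = (376/π) × 1.277183 = 152.86 W/m².
Ratio Q̄_A / Q̄_B = 42.776 / 152.86 = 0.2798.

Q̄_A / Q̄_B ≈ 0.280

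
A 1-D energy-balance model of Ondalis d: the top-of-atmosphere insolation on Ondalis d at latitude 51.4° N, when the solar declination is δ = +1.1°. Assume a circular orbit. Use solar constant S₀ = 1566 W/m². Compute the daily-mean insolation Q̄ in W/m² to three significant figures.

Q̄ ≈ 323 W/m²

cos H₀ = −tan(+51.4°) tan(+1.100°) = -0.0241, H₀ = 1.5949 rad.
Bracket: H₀ sin φ sin δ + cos φ cos δ sin H₀ = 1.5949×0.78152×0.01920 + 0.62388×0.99982×0.99971 = 0.023932 + 0.623587 = 0.647519.
Q̄ = (S₀/π) × [bracket] = (1566/π) × 0.647519 = 322.8 W/m².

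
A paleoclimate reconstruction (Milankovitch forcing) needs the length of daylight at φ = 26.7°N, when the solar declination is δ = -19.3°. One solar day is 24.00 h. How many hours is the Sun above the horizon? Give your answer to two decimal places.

cos H₀ = −tan φ · tan δ = −tan(+26.7°) × tan(-19.300°) = 0.1761, so H₀ = 1.3937 rad = 79.86°.
Daylight = 2H₀/(2π) × 24.00 h = (1.3937/π) × 24.00 = 10.65 h.

10.65 h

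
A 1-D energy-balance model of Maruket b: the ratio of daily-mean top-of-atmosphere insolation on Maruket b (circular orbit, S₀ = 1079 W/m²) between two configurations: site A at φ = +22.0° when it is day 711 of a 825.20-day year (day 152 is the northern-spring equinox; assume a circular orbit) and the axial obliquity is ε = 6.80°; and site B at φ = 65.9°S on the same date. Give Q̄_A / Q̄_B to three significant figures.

Q̄_A / Q̄_B ≈ 1.51

— Configuration A (φ=+22.0°):
Solar longitude: λ_s = 360° × (711 − 152)/825.20 = 243.868°.
sin δ = sin 6.80° × sin 243.868° = -0.10630, so δ = -6.102°.
cos H₀ = −tan(+22.0°) tan(-6.102°) = 0.0432, H₀ = 1.5276 rad.
Bracket: H₀ sin φ sin δ + cos φ cos δ sin H₀ = 1.5276×0.37461×-0.10630 + 0.92718×0.99433×0.99907 = -0.060831 + 0.921066 = 0.860235.
Q̄ = (S₀/π) × [bracket] = (1079/π) × 0.860235 = 295.45 W/m².
— Configuration B (φ=-65.9°):
cos H₀ = −tan(-65.9°) tan(-6.102°) = -0.2390, H₀ = 1.8121 rad.
Bracket: H₀ sin φ sin δ + cos φ cos δ sin H₀ = 1.8121×-0.91283×-0.10630 + 0.40833×0.99433×0.97102 = 0.175835 + 0.394248 = 0.570083.
Q̄ = (S₀/π) × [bracket] = (1079/π) × 0.570083 = 195.80 W/m².
Ratio Q̄_A / Q̄_B = 295.45 / 195.80 = 1.509.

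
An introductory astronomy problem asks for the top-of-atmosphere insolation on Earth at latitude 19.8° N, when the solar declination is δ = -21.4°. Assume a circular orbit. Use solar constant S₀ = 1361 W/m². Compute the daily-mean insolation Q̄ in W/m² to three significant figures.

Q̄ ≈ 299 W/m²

cos H₀ = −tan(+19.8°) tan(-21.400°) = 0.1411, H₀ = 1.4292 rad.
Bracket: H₀ sin φ sin δ + cos φ cos δ sin H₀ = 1.4292×0.33874×-0.36488 + 0.94088×0.93106×0.99000 = -0.176648 + 0.867256 = 0.690608.
Q̄ = (S₀/π) × [bracket] = (1361/π) × 0.690608 = 299.2 W/m².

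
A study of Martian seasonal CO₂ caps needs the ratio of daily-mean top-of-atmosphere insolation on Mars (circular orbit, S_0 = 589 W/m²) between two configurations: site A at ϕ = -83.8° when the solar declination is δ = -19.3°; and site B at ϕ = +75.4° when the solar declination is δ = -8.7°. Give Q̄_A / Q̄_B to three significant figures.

— Configuration A (ϕ=-83.8°):
cos h₀ = −tan(-83.8°) tan(-19.300°) = -3.2236 ≤ −1 ⇒ polar day, h₀ = π.
Bracket: h₀ sin ϕ sin δ + cos ϕ cos δ sin h₀ = 3.1416×-0.99415×-0.33051 + 0.10800×0.94380×0.00000 = 1.032256 + 0.000000 = 1.032256.
Q̄ = (S_0/π) × [bracket] = (589/π) × 1.032256 = 193.53 W/m².
— Configuration B (ϕ=+75.4°):
cos h₀ = −tan(+75.4°) tan(-8.700°) = 0.5875, h₀ = 0.9429 rad.
Bracket: h₀ sin ϕ sin δ + cos ϕ cos δ sin h₀ = 0.9429×0.96771×-0.15126 + 0.25207×0.98849×0.80925 = -0.138018 + 0.201640 = 0.063622.
Q̄ = (S_0/π) × [bracket] = (589/π) × 0.063622 = 11.928 W/m².
Ratio Q̄_A / Q̄_B = 193.53 / 11.928 = 16.22.

Q̄_A / Q̄_B ≈ 16.2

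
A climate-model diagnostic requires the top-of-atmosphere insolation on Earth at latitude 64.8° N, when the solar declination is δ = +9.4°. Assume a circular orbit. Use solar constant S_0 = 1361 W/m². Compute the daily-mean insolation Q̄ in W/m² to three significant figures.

Q̄ ≈ 294 W/m²

cos h₀ = −tan(+64.8°) tan(+9.400°) = -0.3518, h₀ = 1.9303 rad.
Bracket: h₀ sin ϕ sin δ + cos ϕ cos δ sin h₀ = 1.9303×0.90483×0.16333 + 0.42578×0.98657×0.93607 = 0.285271 + 0.393207 = 0.678478.
Q̄ = (S_0/π) × [bracket] = (1361/π) × 0.678478 = 293.9 W/m².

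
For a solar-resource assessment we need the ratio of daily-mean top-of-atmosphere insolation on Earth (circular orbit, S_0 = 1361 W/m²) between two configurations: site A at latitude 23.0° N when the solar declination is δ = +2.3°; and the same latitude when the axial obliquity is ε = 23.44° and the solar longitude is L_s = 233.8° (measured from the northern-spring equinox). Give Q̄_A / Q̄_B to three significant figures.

Q̄_A / Q̄_B ≈ 1.38

— Configuration A (ϕ=+23.0°):
cos h₀ = −tan(+23.0°) tan(+2.300°) = -0.0170, h₀ = 1.5878 rad.
Bracket: h₀ sin ϕ sin δ + cos ϕ cos δ sin h₀ = 1.5878×0.39073×0.04013 + 0.92050×0.99919×0.99985 = 0.024897 + 0.919616 = 0.944513.
Q̄ = (S_0/π) × [bracket] = (1361/π) × 0.944513 = 409.18 W/m².
— Configuration B (ϕ=+23.0°):
Solar declination: sin δ = sin ε · sin L_s = sin 23.44° × sin 233.8° = -0.32100, so δ = -18.723°.
cos h₀ = −tan(+23.0°) tan(-18.723°) = 0.1439, h₀ = 1.4264 rad.
Bracket: h₀ sin ϕ sin δ + cos ϕ cos δ sin h₀ = 1.4264×0.39073×-0.32100 + 0.92050×0.94708×0.98960 = -0.178905 + 0.862721 = 0.683816.
Q̄ = (S_0/π) × [bracket] = (1361/π) × 0.683816 = 296.24 W/m².
Ratio Q̄_A / Q̄_B = 409.18 / 296.24 = 1.381.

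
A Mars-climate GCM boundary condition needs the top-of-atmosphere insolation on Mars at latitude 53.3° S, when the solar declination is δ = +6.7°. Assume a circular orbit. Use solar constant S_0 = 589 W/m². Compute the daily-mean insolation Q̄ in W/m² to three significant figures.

Q̄ ≈ 85.1 W/m²

cos h₀ = −tan(-53.3°) tan(+6.700°) = 0.1576, h₀ = 1.4125 rad.
Bracket: h₀ sin ϕ sin δ + cos ϕ cos δ sin h₀ = 1.4125×-0.80178×0.11667 + 0.59763×0.99317×0.98750 = -0.132130 + 0.586129 = 0.453999.
Q̄ = (S_0/π) × [bracket] = (589/π) × 0.453999 = 85.12 W/m².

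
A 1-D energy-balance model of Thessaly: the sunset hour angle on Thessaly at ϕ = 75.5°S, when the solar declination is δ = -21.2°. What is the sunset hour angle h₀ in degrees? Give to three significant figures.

h₀ = 180°

Sunrise equation: cos h₀ = −tan ϕ · tan δ = -1.4998 ≤ −1, so the host star never sets (polar day) and h₀ = π.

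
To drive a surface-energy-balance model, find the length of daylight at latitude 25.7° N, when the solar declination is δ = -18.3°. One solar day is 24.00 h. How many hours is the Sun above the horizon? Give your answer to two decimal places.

cos h₀ = −tan ϕ · tan δ = −tan(+25.7°) × tan(-18.300°) = 0.1592, so h₀ = 1.4110 rad = 80.84°.
Daylight = 2h₀/(2π) × 24.00 h = (1.4110/π) × 24.00 = 10.78 h.

10.78 h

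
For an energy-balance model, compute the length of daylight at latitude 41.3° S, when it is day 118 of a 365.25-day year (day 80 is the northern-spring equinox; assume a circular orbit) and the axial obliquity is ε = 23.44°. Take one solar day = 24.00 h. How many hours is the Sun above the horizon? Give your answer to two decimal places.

10.31 h

Solar longitude: L_s = 360° × (118 − 80)/365.25 = 37.454°.
sin δ = sin 23.44° × sin 37.454° = 0.24190, so δ = +13.999°.
cos h₀ = −tan ϕ · tan δ = −tan(-41.3°) × tan(+13.999°) = 0.2190, so h₀ = 1.3500 rad = 77.35°.
Daylight = 2h₀/(2π) × 24.00 h = (1.3500/π) × 24.00 = 10.31 h.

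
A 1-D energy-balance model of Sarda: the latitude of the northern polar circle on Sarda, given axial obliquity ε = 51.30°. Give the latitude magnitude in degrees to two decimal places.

The polar circle is the lowest latitude that experiences at least one full rotation of continuous daylight at the northern-summer solstice; it lies at |φ| = 90° − ε = 90° − 51.30° = 38.70°.

38.70°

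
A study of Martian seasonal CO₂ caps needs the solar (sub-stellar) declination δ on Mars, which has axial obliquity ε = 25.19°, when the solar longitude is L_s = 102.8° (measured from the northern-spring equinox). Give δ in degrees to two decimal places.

δ = +24.52°

sin δ = sin ε · sin L_s = sin 25.19° × sin 102.8° = 0.415044.
δ = arcsin(0.415044) = +24.52°.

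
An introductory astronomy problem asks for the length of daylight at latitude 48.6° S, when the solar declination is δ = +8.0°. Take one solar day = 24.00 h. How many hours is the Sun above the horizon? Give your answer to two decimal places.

10.78 h

cos H₀ = −tan φ · tan δ = −tan(-48.6°) × tan(+8.000°) = 0.1594, so H₀ = 1.4107 rad = 80.83°.
Daylight = 2H₀/(2π) × 24.00 h = (1.4107/π) × 24.00 = 10.78 h.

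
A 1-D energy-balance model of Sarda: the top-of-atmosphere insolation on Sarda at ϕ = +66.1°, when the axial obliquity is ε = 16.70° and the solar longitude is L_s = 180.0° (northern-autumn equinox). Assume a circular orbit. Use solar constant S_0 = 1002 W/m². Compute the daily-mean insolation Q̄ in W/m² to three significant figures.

Solar declination: sin δ = sin ε · sin L_s = sin 16.70° × sin 180.0° = 0.00000, so δ = +0.000°.
cos h₀ = −tan(+66.1°) tan(+0.000°) = -0.0000, h₀ = 1.5708 rad.
Bracket: h₀ sin ϕ sin δ + cos ϕ cos δ sin h₀ = 1.5708×0.91425×0.00000 + 0.40514×1.00000×1.00000 = 0.000000 + 0.405140 = 0.405140.
Q̄ = (S_0/π) × [bracket] = (1002/π) × 0.405140 = 129.2 W/m².

Q̄ ≈ 129 W/m²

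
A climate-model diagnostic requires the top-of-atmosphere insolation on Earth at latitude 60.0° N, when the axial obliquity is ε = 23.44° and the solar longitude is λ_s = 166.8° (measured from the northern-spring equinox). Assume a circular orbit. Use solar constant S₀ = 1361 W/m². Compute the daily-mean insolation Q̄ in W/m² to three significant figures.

Q̄ ≈ 272 W/m²

Solar declination: sin δ = sin ε · sin λ_s = sin 23.44° × sin 166.8° = 0.09084, so δ = +5.212°.
cos H₀ = −tan(+60.0°) tan(+5.212°) = -0.1580, H₀ = 1.7294 rad.
Bracket: H₀ sin φ sin δ + cos φ cos δ sin H₀ = 1.7294×0.86603×0.09084 + 0.50000×0.99587×0.98744 = 0.136052 + 0.491681 = 0.627733.
Q̄ = (S₀/π) × [bracket] = (1361/π) × 0.627733 = 271.9 W/m².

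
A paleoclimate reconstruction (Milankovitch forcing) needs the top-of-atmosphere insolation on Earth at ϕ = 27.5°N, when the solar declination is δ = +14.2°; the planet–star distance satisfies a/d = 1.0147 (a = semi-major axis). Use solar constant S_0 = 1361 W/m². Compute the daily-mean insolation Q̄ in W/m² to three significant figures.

cos h₀ = −tan(+27.5°) tan(+14.200°) = -0.1317, h₀ = 1.7029 rad.
Bracket: h₀ sin ϕ sin δ + cos ϕ cos δ sin h₀ = 1.7029×0.46175×0.24531 + 0.88701×0.96945×0.99129 = 0.192891 + 0.852422 = 1.045313.
Inverse-square distance factor (a/d)² = 1.0147² = 1.029616.
Q̄ = (S_0/π) × 1.029616 × [bracket] = (1361/π) × 1.029616 × 1.045313 = 466.3 W/m².

Q̄ ≈ 466 W/m²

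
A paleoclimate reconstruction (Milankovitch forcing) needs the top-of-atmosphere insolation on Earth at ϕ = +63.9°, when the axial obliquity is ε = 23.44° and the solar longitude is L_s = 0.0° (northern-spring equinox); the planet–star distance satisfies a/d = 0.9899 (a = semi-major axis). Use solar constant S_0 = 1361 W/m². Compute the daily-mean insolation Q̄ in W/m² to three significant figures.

Solar declination: sin δ = sin ε · sin L_s = sin 23.44° × sin 0.0° = 0.00000, so δ = +0.000°.
cos h₀ = −tan(+63.9°) tan(+0.000°) = -0.0000, h₀ = 1.5708 rad.
Bracket: h₀ sin ϕ sin δ + cos ϕ cos δ sin h₀ = 1.5708×0.89803×0.00000 + 0.43994×1.00000×1.00000 = 0.000000 + 0.439940 = 0.439940.
Inverse-square distance factor (a/d)² = 0.9899² = 0.979902.
Q̄ = (S_0/π) × 0.979902 × [bracket] = (1361/π) × 0.979902 × 0.439940 = 186.8 W/m².

Q̄ ≈ 187 W/m²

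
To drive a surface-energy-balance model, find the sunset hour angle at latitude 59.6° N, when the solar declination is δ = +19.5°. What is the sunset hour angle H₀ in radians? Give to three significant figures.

H₀ = 2.22 rad

cos H₀ = −tan φ · tan δ = −tan(+59.6°) × tan(+19.500°) = -0.6036, so H₀ = 2.2188 rad = 127.13°.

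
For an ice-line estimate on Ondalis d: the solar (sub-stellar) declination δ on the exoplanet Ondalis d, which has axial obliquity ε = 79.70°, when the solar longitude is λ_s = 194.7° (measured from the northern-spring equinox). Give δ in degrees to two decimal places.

sin δ = sin ε · sin λ_s = sin 79.70° × sin 194.7° = -0.249669.
δ = arcsin(-0.249669) = -14.46°.

δ = -14.46°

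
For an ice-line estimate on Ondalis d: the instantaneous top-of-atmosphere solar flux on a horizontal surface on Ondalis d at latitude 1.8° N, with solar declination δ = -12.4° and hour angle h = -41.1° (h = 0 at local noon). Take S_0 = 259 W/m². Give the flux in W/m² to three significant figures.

189 W/m²

cos θ_z = sin ϕ sin δ + cos ϕ cos δ cos h = -0.006745 + 0.735621 = 0.728876.
Flux = S_0 · cos θ_z = 259 × 0.728876 = 188.8 W/m².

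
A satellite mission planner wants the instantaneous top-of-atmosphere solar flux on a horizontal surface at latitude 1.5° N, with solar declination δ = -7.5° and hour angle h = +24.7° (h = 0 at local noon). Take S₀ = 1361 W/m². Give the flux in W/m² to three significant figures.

cos θ_z = sin φ sin δ + cos φ cos δ cos h = -0.003417 + 0.900427 = 0.897010.
Flux = S₀ · cos θ_z = 1361 × 0.897010 = 1221 W/m².

1.22e+03 W/m²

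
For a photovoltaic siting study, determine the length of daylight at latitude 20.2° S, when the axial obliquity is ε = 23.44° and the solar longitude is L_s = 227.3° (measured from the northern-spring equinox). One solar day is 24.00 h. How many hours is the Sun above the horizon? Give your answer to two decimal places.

12.86 h

Solar declination: sin δ = sin ε · sin L_s = sin 23.44° × sin 227.3° = -0.29234, so δ = -16.998°.
cos h₀ = −tan ϕ · tan δ = −tan(-20.2°) × tan(-16.998°) = -0.1125, so h₀ = 1.6835 rad = 96.46°.
Daylight = 2h₀/(2π) × 24.00 h = (1.6835/π) × 24.00 = 12.86 h.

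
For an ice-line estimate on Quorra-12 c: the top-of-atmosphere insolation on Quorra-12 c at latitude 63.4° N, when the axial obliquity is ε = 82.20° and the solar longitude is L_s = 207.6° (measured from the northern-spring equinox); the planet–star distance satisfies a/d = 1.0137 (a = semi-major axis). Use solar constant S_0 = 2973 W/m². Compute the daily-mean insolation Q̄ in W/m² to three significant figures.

Q̄ ≈ 0.00 W/m²

Solar declination: sin δ = sin ε · sin L_s = sin 82.20° × sin 207.6° = -0.45901, so δ = -27.323°.
cos h₀ = −tan(+63.4°) tan(-27.323°) = 1.0317 ≥ 1 ⇒ polar night, h₀ = 0 and Q̄ = 0.
Inverse-square distance factor (a/d)² = 1.0137² = 1.027588.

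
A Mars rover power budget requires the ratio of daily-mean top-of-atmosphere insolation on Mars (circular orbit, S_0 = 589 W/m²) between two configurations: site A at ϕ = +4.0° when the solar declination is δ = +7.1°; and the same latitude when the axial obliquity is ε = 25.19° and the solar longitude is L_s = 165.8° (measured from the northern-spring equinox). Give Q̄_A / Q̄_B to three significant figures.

— Configuration A (ϕ=+4.0°):
cos h₀ = −tan(+4.0°) tan(+7.100°) = -0.0087, h₀ = 1.5795 rad.
Bracket: h₀ sin ϕ sin δ + cos ϕ cos δ sin h₀ = 1.5795×0.06976×0.12360 + 0.99756×0.99233×0.99996 = 0.013619 + 0.989869 = 1.003488.
Q̄ = (S_0/π) × [bracket] = (589/π) × 1.003488 = 188.14 W/m².
— Configuration B (ϕ=+4.0°):
Solar declination: sin δ = sin ε · sin L_s = sin 25.19° × sin 165.8° = 0.10441, so δ = +5.993°.
cos h₀ = −tan(+4.0°) tan(+5.993°) = -0.0073, h₀ = 1.5781 rad.
Bracket: h₀ sin ϕ sin δ + cos ϕ cos δ sin h₀ = 1.5781×0.06976×0.10441 + 0.99756×0.99453×0.99997 = 0.011494 + 0.992074 = 1.003568.
Q̄ = (S_0/π) × [bracket] = (589/π) × 1.003568 = 188.15 W/m².
Ratio Q̄_A / Q̄_B = 188.14 / 188.15 = 0.9999.

Q̄_A / Q̄_B ≈ 1.00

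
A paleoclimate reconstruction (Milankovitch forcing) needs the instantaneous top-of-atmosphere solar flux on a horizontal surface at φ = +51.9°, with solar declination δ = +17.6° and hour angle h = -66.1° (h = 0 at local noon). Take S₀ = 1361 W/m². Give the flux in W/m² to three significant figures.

cos θ_z = sin φ sin δ + cos φ cos δ cos h = 0.237945 + 0.238285 = 0.476230.
Flux = S₀ · cos θ_z = 1361 × 0.476230 = 648.1 W/m².

648 W/m²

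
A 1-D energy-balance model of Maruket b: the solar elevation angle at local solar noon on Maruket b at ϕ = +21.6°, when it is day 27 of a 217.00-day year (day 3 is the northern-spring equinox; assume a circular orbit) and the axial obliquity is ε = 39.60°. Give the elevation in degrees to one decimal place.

Solar longitude: L_s = 360° × (27 − 3)/217.00 = 39.816°.
sin δ = sin 39.60° × sin 39.816° = 0.40816, so δ = +24.089°.
At local noon the hour angle is zero, so the zenith angle equals |ϕ − δ| = |+21.6° − (+24.089°)| = 2.489°.
Elevation = 90° − 2.489° = 87.5°.

87.5°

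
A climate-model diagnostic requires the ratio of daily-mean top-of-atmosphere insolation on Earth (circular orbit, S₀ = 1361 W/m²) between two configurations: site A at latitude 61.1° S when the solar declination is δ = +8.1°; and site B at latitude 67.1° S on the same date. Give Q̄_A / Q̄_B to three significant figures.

— Configuration A (φ=-61.1°):
cos H₀ = −tan(-61.1°) tan(+8.100°) = 0.2578, H₀ = 1.3100 rad.
Bracket: H₀ sin φ sin δ + cos φ cos δ sin H₀ = 1.3100×-0.87546×0.14090 + 0.48328×0.99002×0.96619 = -0.161592 + 0.462280 = 0.300688.
Q̄ = (S₀/π) × [bracket] = (1361/π) × 0.300688 = 130.26 W/m².
— Configuration B (φ=-67.1°):
cos H₀ = −tan(-67.1°) tan(+8.100°) = 0.3369, H₀ = 1.2272 rad.
Bracket: H₀ sin φ sin δ + cos φ cos δ sin H₀ = 1.2272×-0.92119×0.14090 + 0.38912×0.99002×0.94153 = -0.159285 + 0.362712 = 0.203427.
Q̄ = (S₀/π) × [bracket] = (1361/π) × 0.203427 = 88.129 W/m².
Ratio Q̄_A / Q̄_B = 130.26 / 88.129 = 1.478.

Q̄_A / Q̄_B ≈ 1.48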